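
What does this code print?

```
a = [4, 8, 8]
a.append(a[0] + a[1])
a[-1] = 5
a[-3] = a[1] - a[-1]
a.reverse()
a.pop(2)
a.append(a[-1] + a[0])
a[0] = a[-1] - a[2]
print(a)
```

append a[0]+a[1] = 4+8 = 12 → [4, 8, 8, 12]
a[-1] = 5 → [4, 8, 8, 5]
a[-3] = a[1]-a[-1] = 8-5 = 3 → [4, 3, 8, 5]
reverse → [5, 8, 3, 4]
pop(2) removes 3 → [5, 8, 4]
append a[-1]+a[0] = 4+5 = 9 → [5, 8, 4, 9]
a[0] = a[-1]-a[2] = 9-4 = 5 → [5, 8, 4, 9]

[5, 8, 4, 9]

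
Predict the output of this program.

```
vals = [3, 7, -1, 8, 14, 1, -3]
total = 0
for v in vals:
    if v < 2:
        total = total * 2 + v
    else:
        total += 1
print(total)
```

19

v=3: not <2, total = 0+1 = 1
v=7: not <2, total = 1+1 = 2
v=-1: <2, total = 2*2+(-1) = 3
v=8: not <2, total = 3+1 = 4
v=14: not <2, total = 4+1 = 5
v=1: <2, total = 5*2+1 = 11
v=-3: <2, total = 11*2+(-3) = 19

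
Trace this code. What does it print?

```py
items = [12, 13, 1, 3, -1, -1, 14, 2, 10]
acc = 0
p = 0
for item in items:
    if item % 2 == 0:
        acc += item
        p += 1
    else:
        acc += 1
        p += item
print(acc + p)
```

item=12: even, acc = 0+12 = 12; p=1
item=13: not even, acc = 12+1 = 13; p=14
item=1: not even, acc = 13+1 = 14; p=15
item=3: not even, acc = 14+1 = 15; p=18
item=-1: not even, acc = 15+1 = 16; p=17
item=-1: not even, acc = 16+1 = 17; p=16
item=14: even, acc = 17+14 = 31; p=17
item=2: even, acc = 31+2 = 33; p=18
item=10: even, acc = 33+10 = 43; p=19
acc+p = 43+19 = 62

62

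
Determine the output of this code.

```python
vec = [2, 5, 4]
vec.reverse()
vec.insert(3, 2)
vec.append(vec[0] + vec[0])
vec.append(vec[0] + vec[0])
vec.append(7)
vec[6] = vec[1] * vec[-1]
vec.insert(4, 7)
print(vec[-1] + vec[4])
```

42

reverse → [4, 5, 2]
insert 2 at 3 → [4, 5, 2, 2]
append vec[0]+vec[0] = 4+4 = 8 → [4, 5, 2, 2, 8]
append vec[0]+vec[0] = 4+4 = 8 → [4, 5, 2, 2, 8, 8]
append 7 → [4, 5, 2, 2, 8, 8, 7]
vec[6] = vec[1]*vec[-1] = 5*7 = 35 → [4, 5, 2, 2, 8, 8, 35]
insert 7 at 4 → [4, 5, 2, 2, 7, 8, 8, 35]
vec[-1]+vec[4] = 35+7 = 42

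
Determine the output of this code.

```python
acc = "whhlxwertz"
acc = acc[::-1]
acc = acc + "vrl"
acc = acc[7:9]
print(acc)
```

hh

reverse → 'ztrewxlhhw'
+ 'vrl' → 'ztrewxlhhwvrl'
slice [7:9] → 'hh'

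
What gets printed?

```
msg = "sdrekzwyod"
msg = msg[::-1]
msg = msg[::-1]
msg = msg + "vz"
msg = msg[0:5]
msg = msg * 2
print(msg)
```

reverse → 'doywzkerds'
reverse → 'sdrekzwyod'
+ 'vz' → 'sdrekzwyodvz'
slice [0:5] → 'sdrek'
repeat ×2 → 'sdreksdrek'

sdreksdrek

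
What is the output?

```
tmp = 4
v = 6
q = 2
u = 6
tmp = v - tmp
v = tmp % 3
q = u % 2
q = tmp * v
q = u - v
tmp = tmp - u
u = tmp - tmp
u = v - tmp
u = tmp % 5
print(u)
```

1

tmp = 6-4 = 2
v = 2%3 = 2
q = 6%2 = 0
q = 2*2 = 4
q = 6-2 = 4
tmp = 2-6 = -4
u = (-4)-(-4) = 0
u = 2-(-4) = 6
u = (-4)%5 = 1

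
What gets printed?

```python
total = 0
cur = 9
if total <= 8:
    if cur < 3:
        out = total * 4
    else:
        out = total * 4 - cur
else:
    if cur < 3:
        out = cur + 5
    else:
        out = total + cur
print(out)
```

total=0, cur=9
total <= 8 is True; cur < 3 is False
→ out = total * 4 - cur = -9

-9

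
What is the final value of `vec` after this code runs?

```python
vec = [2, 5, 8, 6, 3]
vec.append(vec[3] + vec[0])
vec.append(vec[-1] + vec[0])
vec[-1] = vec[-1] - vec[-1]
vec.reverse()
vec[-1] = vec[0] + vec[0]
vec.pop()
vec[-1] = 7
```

append vec[3]+vec[0] = 6+2 = 8 → [2, 5, 8, 6, 3, 8]
append vec[-1]+vec[0] = 8+2 = 10 → [2, 5, 8, 6, 3, 8, 10]
vec[-1] = vec[-1]-vec[-1] = 10-10 = 0 → [2, 5, 8, 6, 3, 8, 0]
reverse → [0, 8, 3, 6, 8, 5, 2]
vec[-1] = vec[0]+vec[0] = 0+0 = 0 → [0, 8, 3, 6, 8, 5, 0]
pop() removes 0 → [0, 8, 3, 6, 8, 5]
vec[-1] = 7 → [0, 8, 3, 6, 8, 7]

[0, 8, 3, 6, 8, 7]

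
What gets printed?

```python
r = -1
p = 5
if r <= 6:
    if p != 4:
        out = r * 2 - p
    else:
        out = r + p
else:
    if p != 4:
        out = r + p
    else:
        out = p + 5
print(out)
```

-7

r=-1, p=5
r <= 6 is True; p != 4 is True
→ out = r * 2 - p = -7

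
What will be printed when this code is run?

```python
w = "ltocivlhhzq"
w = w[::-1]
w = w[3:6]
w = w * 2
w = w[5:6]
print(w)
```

reverse → 'qzhhlvicotl'
slice [3:6] → 'hlv'
repeat ×2 → 'hlvhlv'
slice [5:6] → 'v'

v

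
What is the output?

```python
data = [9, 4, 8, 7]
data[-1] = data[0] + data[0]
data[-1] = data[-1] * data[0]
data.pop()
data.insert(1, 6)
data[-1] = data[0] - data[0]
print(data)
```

data[-1] = data[0]+data[0] = 9+9 = 18 → [9, 4, 8, 18]
data[-1] = data[-1]*data[0] = 18*9 = 162 → [9, 4, 8, 162]
pop() removes 162 → [9, 4, 8]
insert 6 at 1 → [9, 6, 4, 8]
data[-1] = data[0]-data[0] = 9-9 = 0 → [9, 6, 4, 0]

[9, 6, 4, 0]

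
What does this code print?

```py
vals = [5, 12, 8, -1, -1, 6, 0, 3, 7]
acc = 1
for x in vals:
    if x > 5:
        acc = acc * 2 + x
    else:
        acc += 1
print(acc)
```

191

x=5: not >5, acc = 1+1 = 2
x=12: >5, acc = 2*2+12 = 16
x=8: >5, acc = 16*2+8 = 40
x=-1: not >5, acc = 40+1 = 41
x=-1: not >5, acc = 41+1 = 42
x=6: >5, acc = 42*2+6 = 90
x=0: not >5, acc = 90+1 = 91
x=3: not >5, acc = 91+1 = 92
x=7: >5, acc = 92*2+7 = 191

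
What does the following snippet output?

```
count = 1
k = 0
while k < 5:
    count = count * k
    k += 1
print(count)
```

0

k=0: count = 1*0 = 0
k=1: count = 0*1 = 0
k=2: count = 0*2 = 0
k=3: count = 0*3 = 0
k=4: count = 0*4 = 0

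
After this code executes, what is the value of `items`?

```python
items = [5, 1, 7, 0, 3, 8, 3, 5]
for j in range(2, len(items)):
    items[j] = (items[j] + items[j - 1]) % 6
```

j=2: items[2] = (7+1)%6 = 2 → [5, 1, 2, 0, 3, 8, 3, 5]
j=3: items[3] = (0+2)%6 = 2 → [5, 1, 2, 2, 3, 8, 3, 5]
j=4: items[4] = (3+2)%6 = 5 → [5, 1, 2, 2, 5, 8, 3, 5]
j=5: items[5] = (8+5)%6 = 1 → [5, 1, 2, 2, 5, 1, 3, 5]
j=6: items[6] = (3+1)%6 = 4 → [5, 1, 2, 2, 5, 1, 4, 5]
j=7: items[7] = (5+4)%6 = 3 → [5, 1, 2, 2, 5, 1, 4, 3]

[5, 1, 2, 2, 5, 1, 4, 3]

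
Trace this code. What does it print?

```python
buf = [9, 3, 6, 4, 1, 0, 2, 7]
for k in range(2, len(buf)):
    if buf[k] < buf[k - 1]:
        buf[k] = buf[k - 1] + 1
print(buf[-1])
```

11

k=2: 6>=3, unchanged → [9, 3, 6, 4, 1, 0, 2, 7]
k=3: 4<6, buf[3] = 6+1 = 7 → [9, 3, 6, 7, 1, 0, 2, 7]
k=4: 1<7, buf[4] = 7+1 = 8 → [9, 3, 6, 7, 8, 0, 2, 7]
k=5: 0<8, buf[5] = 8+1 = 9 → [9, 3, 6, 7, 8, 9, 2, 7]
k=6: 2<9, buf[6] = 9+1 = 10 → [9, 3, 6, 7, 8, 9, 10, 7]
k=7: 7<10, buf[7] = 10+1 = 11 → [9, 3, 6, 7, 8, 9, 10, 11]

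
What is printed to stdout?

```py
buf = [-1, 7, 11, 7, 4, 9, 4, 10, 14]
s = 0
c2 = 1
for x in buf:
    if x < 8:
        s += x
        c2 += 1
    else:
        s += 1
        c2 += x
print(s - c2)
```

x=-1: <8, s = 0+(-1) = -1; c2=2
x=7: <8, s = (-1)+7 = 6; c2=3
x=11: not <8, s = 6+1 = 7; c2=14
x=7: <8, s = 7+7 = 14; c2=15
x=4: <8, s = 14+4 = 18; c2=16
x=9: not <8, s = 18+1 = 19; c2=25
x=4: <8, s = 19+4 = 23; c2=26
x=10: not <8, s = 23+1 = 24; c2=36
x=14: not <8, s = 24+1 = 25; c2=50
s-c2 = 25-50 = -25

-25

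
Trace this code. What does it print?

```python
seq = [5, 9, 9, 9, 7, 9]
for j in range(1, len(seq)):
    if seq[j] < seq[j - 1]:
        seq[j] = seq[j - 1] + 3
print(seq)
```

[5, 9, 9, 9, 12, 15]

j=1: 9>=5, unchanged → [5, 9, 9, 9, 7, 9]
j=2: 9>=9, unchanged → [5, 9, 9, 9, 7, 9]
j=3: 9>=9, unchanged → [5, 9, 9, 9, 7, 9]
j=4: 7<9, seq[4] = 9+3 = 12 → [5, 9, 9, 9, 12, 9]
j=5: 9<12, seq[5] = 12+3 = 15 → [5, 9, 9, 9, 12, 15]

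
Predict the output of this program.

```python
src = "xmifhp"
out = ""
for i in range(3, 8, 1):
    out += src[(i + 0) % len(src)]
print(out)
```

i=3: add src[3]='f' → 'f'
i=4: add src[4]='h' → 'fh'
i=5: add src[5]='p' → 'fhp'
i=6: add src[0]='x' → 'fhpx'
i=7: add src[1]='m' → 'fhpxm'

fhpxm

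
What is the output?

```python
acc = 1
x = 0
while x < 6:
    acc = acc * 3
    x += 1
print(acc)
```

729

x=0: acc = 1*3 = 3
x=1: acc = 3*3 = 9
x=2: acc = 9*3 = 27
x=3: acc = 27*3 = 81
x=4: acc = 81*3 = 243
x=5: acc = 243*3 = 729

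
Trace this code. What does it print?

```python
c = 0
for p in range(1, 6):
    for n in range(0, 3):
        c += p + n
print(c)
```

p=1,n=0: c = 0+1 = 1
p=1,n=1: c = 1+2 = 3
p=1,n=2: c = 3+3 = 6
p=2,n=0: c = 6+2 = 8
p=2,n=1: c = 8+3 = 11
p=2,n=2: c = 11+4 = 15
p=3,n=0: c = 15+3 = 18
p=3,n=1: c = 18+4 = 22
p=3,n=2: c = 22+5 = 27
p=4,n=0: c = 27+4 = 31
p=4,n=1: c = 31+5 = 36
p=4,n=2: c = 36+6 = 42
p=5,n=0: c = 42+5 = 47
p=5,n=1: c = 47+6 = 53
p=5,n=2: c = 53+7 = 60

60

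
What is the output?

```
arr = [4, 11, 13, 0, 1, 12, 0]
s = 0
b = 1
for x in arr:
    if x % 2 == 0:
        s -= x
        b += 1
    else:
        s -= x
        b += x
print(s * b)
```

-1230

x=4: even, s = 0-4 = -4; b=2
x=11: not even, s = (-4)-11 = -15; b=13
x=13: not even, s = (-15)-13 = -28; b=26
x=0: even, s = (-28)-0 = -28; b=27
x=1: not even, s = (-28)-1 = -29; b=28
x=12: even, s = (-29)-12 = -41; b=29
x=0: even, s = (-41)-0 = -41; b=30
s*b = (-41)*30 = -1230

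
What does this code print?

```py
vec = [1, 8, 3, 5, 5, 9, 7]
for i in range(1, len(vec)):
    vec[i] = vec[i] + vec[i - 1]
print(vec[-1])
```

38

i=1: vec[1] = 8+1 = 9 → [1, 9, 3, 5, 5, 9, 7]
i=2: vec[2] = 3+9 = 12 → [1, 9, 12, 5, 5, 9, 7]
i=3: vec[3] = 5+12 = 17 → [1, 9, 12, 17, 5, 9, 7]
i=4: vec[4] = 5+17 = 22 → [1, 9, 12, 17, 22, 9, 7]
i=5: vec[5] = 9+22 = 31 → [1, 9, 12, 17, 22, 31, 7]
i=6: vec[6] = 7+31 = 38 → [1, 9, 12, 17, 22, 31, 38]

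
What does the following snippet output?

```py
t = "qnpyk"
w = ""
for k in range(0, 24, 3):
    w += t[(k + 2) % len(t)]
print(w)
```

pqynkpqy

k=0: add t[2]='p' → 'p'
k=3: add t[0]='q' → 'pq'
k=6: add t[3]='y' → 'pqy'
k=9: add t[1]='n' → 'pqyn'
k=12: add t[4]='k' → 'pqynk'
k=15: add t[2]='p' → 'pqynkp'
k=18: add t[0]='q' → 'pqynkpq'
k=21: add t[3]='y' → 'pqynkpqy'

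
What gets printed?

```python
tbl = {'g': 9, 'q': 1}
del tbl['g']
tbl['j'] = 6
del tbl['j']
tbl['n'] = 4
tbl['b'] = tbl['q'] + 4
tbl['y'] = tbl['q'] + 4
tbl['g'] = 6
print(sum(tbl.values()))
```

21

del 'g' → {'q': 1}
tbl['j'] = 6 → {'q': 1, 'j': 6}
del 'j' → {'q': 1}
tbl['n'] = 4 → {'q': 1, 'n': 4}
tbl['b'] = tbl['q']+4 = 5 → {'q': 1, 'n': 4, 'b': 5}
tbl['y'] = tbl['q']+4 = 5 → {'q': 1, 'n': 4, 'b': 5, 'y': 5}
tbl['g'] = 6 → {'q': 1, 'n': 4, 'b': 5, 'y': 5, 'g': 6}
sum of values = 21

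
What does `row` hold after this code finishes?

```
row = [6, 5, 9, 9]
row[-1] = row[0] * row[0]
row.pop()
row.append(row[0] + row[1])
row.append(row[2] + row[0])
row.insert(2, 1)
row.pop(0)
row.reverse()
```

row[-1] = row[0]*row[0] = 6*6 = 36 → [6, 5, 9, 36]
pop() removes 36 → [6, 5, 9]
append row[0]+row[1] = 6+5 = 11 → [6, 5, 9, 11]
append row[2]+row[0] = 9+6 = 15 → [6, 5, 9, 11, 15]
insert 1 at 2 → [6, 5, 1, 9, 11, 15]
pop(0) removes 6 → [5, 1, 9, 11, 15]
reverse → [15, 11, 9, 1, 5]

[15, 11, 9, 1, 5]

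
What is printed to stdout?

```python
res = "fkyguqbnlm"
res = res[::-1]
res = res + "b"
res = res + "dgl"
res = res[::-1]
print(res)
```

reverse → 'mlnbqugykf'
+ 'b' → 'mlnbqugykfb'
+ 'dgl' → 'mlnbqugykfbdgl'
reverse → 'lgdbfkyguqbnlm'

lgdbfkyguqbnlm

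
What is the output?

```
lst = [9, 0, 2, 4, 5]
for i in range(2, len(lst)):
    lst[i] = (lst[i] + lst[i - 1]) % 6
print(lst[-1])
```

5

i=2: lst[2] = (2+0)%6 = 2 → [9, 0, 2, 4, 5]
i=3: lst[3] = (4+2)%6 = 0 → [9, 0, 2, 0, 5]
i=4: lst[4] = (5+0)%6 = 5 → [9, 0, 2, 0, 5]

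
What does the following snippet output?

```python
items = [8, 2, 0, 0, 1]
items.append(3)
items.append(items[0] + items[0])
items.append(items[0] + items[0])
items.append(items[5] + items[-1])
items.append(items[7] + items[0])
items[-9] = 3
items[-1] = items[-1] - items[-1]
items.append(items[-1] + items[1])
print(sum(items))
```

append 3 → [8, 2, 0, 0, 1, 3]
append items[0]+items[0] = 8+8 = 16 → [8, 2, 0, 0, 1, 3, 16]
append items[0]+items[0] = 8+8 = 16 → [8, 2, 0, 0, 1, 3, 16, 16]
append items[5]+items[-1] = 3+16 = 19 → [8, 2, 0, 0, 1, 3, 16, 16, 19]
append items[7]+items[0] = 16+8 = 24 → [8, 2, 0, 0, 1, 3, 16, 16, 19, 24]
items[-9] = 3 → [8, 3, 0, 0, 1, 3, 16, 16, 19, 24]
items[-1] = items[-1]-items[-1] = 24-24 = 0 → [8, 3, 0, 0, 1, 3, 16, 16, 19, 0]
append items[-1]+items[1] = 0+3 = 3 → [8, 3, 0, 0, 1, 3, 16, 16, 19, 0, 3]
sum = 69

69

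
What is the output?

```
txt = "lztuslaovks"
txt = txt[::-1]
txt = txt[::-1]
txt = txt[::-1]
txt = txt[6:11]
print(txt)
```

sutzl

reverse → 'skvoalsutzl'
reverse → 'lztuslaovks'
reverse → 'skvoalsutzl'
slice [6:11] → 'sutzl'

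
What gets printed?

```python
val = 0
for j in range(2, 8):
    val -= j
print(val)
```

-27

j=2: val = 0-2 = -2
j=3: val = (-2)-3 = -5
j=4: val = (-5)-4 = -9
j=5: val = (-9)-5 = -14
j=6: val = (-14)-6 = -20
j=7: val = (-20)-7 = -27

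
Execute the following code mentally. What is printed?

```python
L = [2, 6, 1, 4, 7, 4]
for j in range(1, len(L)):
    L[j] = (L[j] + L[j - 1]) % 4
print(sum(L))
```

4

j=1: L[1] = (6+2)%4 = 0 → [2, 0, 1, 4, 7, 4]
j=2: L[2] = (1+0)%4 = 1 → [2, 0, 1, 4, 7, 4]
j=3: L[3] = (4+1)%4 = 1 → [2, 0, 1, 1, 7, 4]
j=4: L[4] = (7+1)%4 = 0 → [2, 0, 1, 1, 0, 4]
j=5: L[5] = (4+0)%4 = 0 → [2, 0, 1, 1, 0, 0]
sum = 4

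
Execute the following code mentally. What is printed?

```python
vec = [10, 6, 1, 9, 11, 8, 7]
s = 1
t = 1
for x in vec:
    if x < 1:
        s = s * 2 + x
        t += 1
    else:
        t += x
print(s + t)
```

x=10: not <1; t=11
x=6: not <1; t=17
x=1: not <1; t=18
x=9: not <1; t=27
x=11: not <1; t=38
x=8: not <1; t=46
x=7: not <1; t=53
s+t = 1+53 = 54

54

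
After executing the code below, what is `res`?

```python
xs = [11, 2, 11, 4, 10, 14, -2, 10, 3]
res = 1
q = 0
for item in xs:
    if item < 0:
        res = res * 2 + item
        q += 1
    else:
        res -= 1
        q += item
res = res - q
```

item=11: not <0, res = 1-1 = 0; q=11
item=2: not <0, res = 0-1 = -1; q=13
item=11: not <0, res = (-1)-1 = -2; q=24
item=4: not <0, res = (-2)-1 = -3; q=28
item=10: not <0, res = (-3)-1 = -4; q=38
item=14: not <0, res = (-4)-1 = -5; q=52
item=-2: <0, res = (-5)*2+(-2) = -12; q=53
item=10: not <0, res = (-12)-1 = -13; q=63
item=3: not <0, res = (-13)-1 = -14; q=66
res-q = (-14)-66 = -80

-80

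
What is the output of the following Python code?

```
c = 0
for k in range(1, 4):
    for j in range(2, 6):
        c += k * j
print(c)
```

84

k=1,j=2: c = 0+2 = 2
k=1,j=3: c = 2+3 = 5
k=1,j=4: c = 5+4 = 9
k=1,j=5: c = 9+5 = 14
k=2,j=2: c = 14+4 = 18
k=2,j=3: c = 18+6 = 24
k=2,j=4: c = 24+8 = 32
k=2,j=5: c = 32+10 = 42
k=3,j=2: c = 42+6 = 48
k=3,j=3: c = 48+9 = 57
k=3,j=4: c = 57+12 = 69
k=3,j=5: c = 69+15 = 84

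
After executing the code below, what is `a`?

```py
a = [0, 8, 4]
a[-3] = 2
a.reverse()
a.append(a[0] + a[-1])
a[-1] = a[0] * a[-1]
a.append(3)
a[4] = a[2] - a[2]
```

a[-3] = 2 → [2, 8, 4]
reverse → [4, 8, 2]
append a[0]+a[-1] = 4+2 = 6 → [4, 8, 2, 6]
a[-1] = a[0]*a[-1] = 4*6 = 24 → [4, 8, 2, 24]
append 3 → [4, 8, 2, 24, 3]
a[4] = a[2]-a[2] = 2-2 = 0 → [4, 8, 2, 24, 0]

[4, 8, 2, 24, 0]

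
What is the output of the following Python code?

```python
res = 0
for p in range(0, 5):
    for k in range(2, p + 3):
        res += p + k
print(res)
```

p=0,k=2: res = 0+2 = 2
p=1,k=2: res = 2+3 = 5
p=1,k=3: res = 5+4 = 9
p=2,k=2: res = 9+4 = 13
p=2,k=3: res = 13+5 = 18
p=2,k=4: res = 18+6 = 24
p=3,k=2: res = 24+5 = 29
p=3,k=3: res = 29+6 = 35
p=3,k=4: res = 35+7 = 42
p=3,k=5: res = 42+8 = 50
p=4,k=2: res = 50+6 = 56
p=4,k=3: res = 56+7 = 63
p=4,k=4: res = 63+8 = 71
p=4,k=5: res = 71+9 = 80
p=4,k=6: res = 80+10 = 90

90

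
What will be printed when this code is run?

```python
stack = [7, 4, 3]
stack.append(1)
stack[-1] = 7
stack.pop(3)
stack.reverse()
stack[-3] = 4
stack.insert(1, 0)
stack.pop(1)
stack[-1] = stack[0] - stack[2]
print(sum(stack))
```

append 1 → [7, 4, 3, 1]
stack[-1] = 7 → [7, 4, 3, 7]
pop(3) removes 7 → [7, 4, 3]
reverse → [3, 4, 7]
stack[-3] = 4 → [4, 4, 7]
insert 0 at 1 → [4, 0, 4, 7]
pop(1) removes 0 → [4, 4, 7]
stack[-1] = stack[0]-stack[2] = 4-7 = -3 → [4, 4, -3]
sum = 5

5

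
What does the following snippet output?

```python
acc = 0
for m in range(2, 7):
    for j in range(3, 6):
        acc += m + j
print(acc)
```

m=2,j=3: acc = 0+5 = 5
m=2,j=4: acc = 5+6 = 11
m=2,j=5: acc = 11+7 = 18
m=3,j=3: acc = 18+6 = 24
m=3,j=4: acc = 24+7 = 31
m=3,j=5: acc = 31+8 = 39
m=4,j=3: acc = 39+7 = 46
m=4,j=4: acc = 46+8 = 54
m=4,j=5: acc = 54+9 = 63
m=5,j=3: acc = 63+8 = 71
m=5,j=4: acc = 71+9 = 80
m=5,j=5: acc = 80+10 = 90
m=6,j=3: acc = 90+9 = 99
m=6,j=4: acc = 99+10 = 109
m=6,j=5: acc = 109+11 = 120

120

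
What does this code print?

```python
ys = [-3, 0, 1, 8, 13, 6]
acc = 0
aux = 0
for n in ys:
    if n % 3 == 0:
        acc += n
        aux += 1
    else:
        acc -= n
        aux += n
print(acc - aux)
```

n=-3: %3==0, acc = 0+(-3) = -3; aux=1
n=0: %3==0, acc = (-3)+0 = -3; aux=2
n=1: not %3==0, acc = (-3)-1 = -4; aux=3
n=8: not %3==0, acc = (-4)-8 = -12; aux=11
n=13: not %3==0, acc = (-12)-13 = -25; aux=24
n=6: %3==0, acc = (-25)+6 = -19; aux=25
acc-aux = (-19)-25 = -44

-44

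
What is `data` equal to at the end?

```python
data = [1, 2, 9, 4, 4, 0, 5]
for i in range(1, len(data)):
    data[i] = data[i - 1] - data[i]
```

[1, -1, -10, -14, -18, -18, -23]

i=1: data[1] = 1-2 = -1 → [1, -1, 9, 4, 4, 0, 5]
i=2: data[2] = (-1)-9 = -10 → [1, -1, -10, 4, 4, 0, 5]
i=3: data[3] = (-10)-4 = -14 → [1, -1, -10, -14, 4, 0, 5]
i=4: data[4] = (-14)-4 = -18 → [1, -1, -10, -14, -18, 0, 5]
i=5: data[5] = (-18)-0 = -18 → [1, -1, -10, -14, -18, -18, 5]
i=6: data[6] = (-18)-5 = -23 → [1, -1, -10, -14, -18, -18, -23]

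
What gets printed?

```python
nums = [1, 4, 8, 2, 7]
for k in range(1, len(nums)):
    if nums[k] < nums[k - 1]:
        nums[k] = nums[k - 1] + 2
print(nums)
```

[1, 4, 8, 10, 12]

k=1: 4>=1, unchanged → [1, 4, 8, 2, 7]
k=2: 8>=4, unchanged → [1, 4, 8, 2, 7]
k=3: 2<8, nums[3] = 8+2 = 10 → [1, 4, 8, 10, 7]
k=4: 7<10, nums[4] = 10+2 = 12 → [1, 4, 8, 10, 12]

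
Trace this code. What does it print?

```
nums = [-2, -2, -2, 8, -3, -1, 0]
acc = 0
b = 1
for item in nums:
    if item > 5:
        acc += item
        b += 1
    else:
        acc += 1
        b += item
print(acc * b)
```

item=-2: not >5, acc = 0+1 = 1; b=-1
item=-2: not >5, acc = 1+1 = 2; b=-3
item=-2: not >5, acc = 2+1 = 3; b=-5
item=8: >5, acc = 3+8 = 11; b=-4
item=-3: not >5, acc = 11+1 = 12; b=-7
item=-1: not >5, acc = 12+1 = 13; b=-8
item=0: not >5, acc = 13+1 = 14; b=-8
acc*b = 14*(-8) = -112

-112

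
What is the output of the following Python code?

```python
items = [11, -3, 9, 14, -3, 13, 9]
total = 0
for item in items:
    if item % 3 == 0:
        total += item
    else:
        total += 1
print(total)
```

item=11: not %3==0, total = 0+1 = 1
item=-3: %3==0, total = 1+(-3) = -2
item=9: %3==0, total = (-2)+9 = 7
item=14: not %3==0, total = 7+1 = 8
item=-3: %3==0, total = 8+(-3) = 5
item=13: not %3==0, total = 5+1 = 6
item=9: %3==0, total = 6+9 = 15

15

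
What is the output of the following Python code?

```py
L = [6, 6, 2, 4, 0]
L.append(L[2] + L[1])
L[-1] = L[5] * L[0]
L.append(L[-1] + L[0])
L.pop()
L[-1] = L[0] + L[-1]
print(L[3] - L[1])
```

-2

append L[2]+L[1] = 2+6 = 8 → [6, 6, 2, 4, 0, 8]
L[-1] = L[5]*L[0] = 8*6 = 48 → [6, 6, 2, 4, 0, 48]
append L[-1]+L[0] = 48+6 = 54 → [6, 6, 2, 4, 0, 48, 54]
pop() removes 54 → [6, 6, 2, 4, 0, 48]
L[-1] = L[0]+L[-1] = 6+48 = 54 → [6, 6, 2, 4, 0, 54]
L[3]-L[1] = 4-6 = -2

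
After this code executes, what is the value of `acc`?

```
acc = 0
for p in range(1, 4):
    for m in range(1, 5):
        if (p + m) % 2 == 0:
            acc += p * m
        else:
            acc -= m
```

12

p=1,m=1: even sum, acc = 0+1 = 1
p=1,m=2: odd sum, acc = 1-2 = -1
p=1,m=3: even sum, acc = (-1)+3 = 2
p=1,m=4: odd sum, acc = 2-4 = -2
p=2,m=1: odd sum, acc = (-2)-1 = -3
p=2,m=2: even sum, acc = (-3)+4 = 1
p=2,m=3: odd sum, acc = 1-3 = -2
p=2,m=4: even sum, acc = (-2)+8 = 6
p=3,m=1: even sum, acc = 6+3 = 9
p=3,m=2: odd sum, acc = 9-2 = 7
p=3,m=3: even sum, acc = 7+9 = 16
p=3,m=4: odd sum, acc = 16-4 = 12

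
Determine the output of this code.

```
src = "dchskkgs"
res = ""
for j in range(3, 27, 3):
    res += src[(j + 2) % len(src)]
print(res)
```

kdsgcksh

j=3: add src[5]='k' → 'k'
j=6: add src[0]='d' → 'kd'
j=9: add src[3]='s' → 'kds'
j=12: add src[6]='g' → 'kdsg'
j=15: add src[1]='c' → 'kdsgc'
j=18: add src[4]='k' → 'kdsgck'
j=21: add src[7]='s' → 'kdsgcks'
j=24: add src[2]='h' → 'kdsgcksh'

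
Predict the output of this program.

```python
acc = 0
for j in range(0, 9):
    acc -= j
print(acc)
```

j=0: acc = 0-0 = 0
j=1: acc = 0-1 = -1
j=2: acc = (-1)-2 = -3
j=3: acc = (-3)-3 = -6
j=4: acc = (-6)-4 = -10
j=5: acc = (-10)-5 = -15
j=6: acc = (-15)-6 = -21
j=7: acc = (-21)-7 = -28
j=8: acc = (-28)-8 = -36

-36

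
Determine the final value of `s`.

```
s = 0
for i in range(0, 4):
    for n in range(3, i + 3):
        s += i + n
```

36

i=1,n=3: s = 0+4 = 4
i=2,n=3: s = 4+5 = 9
i=2,n=4: s = 9+6 = 15
i=3,n=3: s = 15+6 = 21
i=3,n=4: s = 21+7 = 28
i=3,n=5: s = 28+8 = 36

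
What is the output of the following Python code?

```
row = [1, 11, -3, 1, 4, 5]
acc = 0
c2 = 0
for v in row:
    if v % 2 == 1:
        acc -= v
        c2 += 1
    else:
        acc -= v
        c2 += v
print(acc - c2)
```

v=1: odd, acc = 0-1 = -1; c2=1
v=11: odd, acc = (-1)-11 = -12; c2=2
v=-3: odd, acc = (-12)-(-3) = -9; c2=3
v=1: odd, acc = (-9)-1 = -10; c2=4
v=4: not odd, acc = (-10)-4 = -14; c2=8
v=5: odd, acc = (-14)-5 = -19; c2=9
acc-c2 = (-19)-9 = -28

-28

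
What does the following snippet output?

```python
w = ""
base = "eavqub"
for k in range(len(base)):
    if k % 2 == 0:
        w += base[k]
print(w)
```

evu

k=0: add 'e' → 'e'
k=1: skip
k=2: add 'v' → 'ev'
k=3: skip
k=4: add 'u' → 'evu'
k=5: skip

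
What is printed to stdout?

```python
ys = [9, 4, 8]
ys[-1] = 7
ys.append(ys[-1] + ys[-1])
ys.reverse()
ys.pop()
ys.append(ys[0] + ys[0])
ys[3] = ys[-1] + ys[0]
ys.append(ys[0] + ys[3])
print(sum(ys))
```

ys[-1] = 7 → [9, 4, 7]
append ys[-1]+ys[-1] = 7+7 = 14 → [9, 4, 7, 14]
reverse → [14, 7, 4, 9]
pop() removes 9 → [14, 7, 4]
append ys[0]+ys[0] = 14+14 = 28 → [14, 7, 4, 28]
ys[3] = ys[-1]+ys[0] = 28+14 = 42 → [14, 7, 4, 42]
append ys[0]+ys[3] = 14+42 = 56 → [14, 7, 4, 42, 56]
sum = 123

123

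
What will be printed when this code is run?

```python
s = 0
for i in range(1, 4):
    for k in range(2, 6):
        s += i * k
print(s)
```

i=1,k=2: s = 0+2 = 2
i=1,k=3: s = 2+3 = 5
i=1,k=4: s = 5+4 = 9
i=1,k=5: s = 9+5 = 14
i=2,k=2: s = 14+4 = 18
i=2,k=3: s = 18+6 = 24
i=2,k=4: s = 24+8 = 32
i=2,k=5: s = 32+10 = 42
i=3,k=2: s = 42+6 = 48
i=3,k=3: s = 48+9 = 57
i=3,k=4: s = 57+12 = 69
i=3,k=5: s = 69+15 = 84

84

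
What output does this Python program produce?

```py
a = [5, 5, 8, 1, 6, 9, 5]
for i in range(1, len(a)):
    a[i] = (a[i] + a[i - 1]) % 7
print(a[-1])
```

i=1: a[1] = (5+5)%7 = 3 → [5, 3, 8, 1, 6, 9, 5]
i=2: a[2] = (8+3)%7 = 4 → [5, 3, 4, 1, 6, 9, 5]
i=3: a[3] = (1+4)%7 = 5 → [5, 3, 4, 5, 6, 9, 5]
i=4: a[4] = (6+5)%7 = 4 → [5, 3, 4, 5, 4, 9, 5]
i=5: a[5] = (9+4)%7 = 6 → [5, 3, 4, 5, 4, 6, 5]
i=6: a[6] = (5+6)%7 = 4 → [5, 3, 4, 5, 4, 6, 4]

4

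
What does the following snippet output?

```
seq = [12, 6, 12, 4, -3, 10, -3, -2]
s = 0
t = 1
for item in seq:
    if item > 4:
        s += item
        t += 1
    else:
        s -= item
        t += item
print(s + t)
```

45

item=12: >4, s = 0+12 = 12; t=2
item=6: >4, s = 12+6 = 18; t=3
item=12: >4, s = 18+12 = 30; t=4
item=4: not >4, s = 30-4 = 26; t=8
item=-3: not >4, s = 26-(-3) = 29; t=5
item=10: >4, s = 29+10 = 39; t=6
item=-3: not >4, s = 39-(-3) = 42; t=3
item=-2: not >4, s = 42-(-2) = 44; t=1
s+t = 44+1 = 45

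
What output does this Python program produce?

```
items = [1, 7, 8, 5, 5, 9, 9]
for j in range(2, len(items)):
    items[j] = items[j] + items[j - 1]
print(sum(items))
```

j=2: items[2] = 8+7 = 15 → [1, 7, 15, 5, 5, 9, 9]
j=3: items[3] = 5+15 = 20 → [1, 7, 15, 20, 5, 9, 9]
j=4: items[4] = 5+20 = 25 → [1, 7, 15, 20, 25, 9, 9]
j=5: items[5] = 9+25 = 34 → [1, 7, 15, 20, 25, 34, 9]
j=6: items[6] = 9+34 = 43 → [1, 7, 15, 20, 25, 34, 43]
sum = 145

145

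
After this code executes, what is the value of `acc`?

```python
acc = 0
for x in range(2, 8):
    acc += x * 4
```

x=2: acc = 0+2*4 = 8
x=3: acc = 8+3*4 = 20
x=4: acc = 20+4*4 = 36
x=5: acc = 36+5*4 = 56
x=6: acc = 56+6*4 = 80
x=7: acc = 80+7*4 = 108

108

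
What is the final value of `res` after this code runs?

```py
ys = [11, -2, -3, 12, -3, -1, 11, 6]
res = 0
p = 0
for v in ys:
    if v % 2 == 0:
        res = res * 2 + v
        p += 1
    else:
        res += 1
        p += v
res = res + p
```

58

v=11: not even, res = 0+1 = 1; p=11
v=-2: even, res = 1*2+(-2) = 0; p=12
v=-3: not even, res = 0+1 = 1; p=9
v=12: even, res = 1*2+12 = 14; p=10
v=-3: not even, res = 14+1 = 15; p=7
v=-1: not even, res = 15+1 = 16; p=6
v=11: not even, res = 16+1 = 17; p=17
v=6: even, res = 17*2+6 = 40; p=18
res+p = 40+18 = 58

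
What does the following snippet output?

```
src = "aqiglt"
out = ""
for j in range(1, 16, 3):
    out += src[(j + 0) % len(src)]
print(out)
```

qlqlq

j=1: add src[1]='q' → 'q'
j=4: add src[4]='l' → 'ql'
j=7: add src[1]='q' → 'qlq'
j=10: add src[4]='l' → 'qlql'
j=13: add src[1]='q' → 'qlqlq'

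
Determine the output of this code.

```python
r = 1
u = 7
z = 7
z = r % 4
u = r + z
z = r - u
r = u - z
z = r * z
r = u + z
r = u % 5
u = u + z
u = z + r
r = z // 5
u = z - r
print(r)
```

-1

z = 1%4 = 1
u = 1+1 = 2
z = 1-2 = -1
r = 2-(-1) = 3
z = 3*(-1) = -3
r = 2+(-3) = -1
r = 2%5 = 2
u = 2+(-3) = -1
u = (-3)+2 = -1
r = (-3)//5 = -1
u = (-3)-(-1) = -2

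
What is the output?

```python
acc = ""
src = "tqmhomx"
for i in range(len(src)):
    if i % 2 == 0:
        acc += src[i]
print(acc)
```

tmox

i=0: add 't' → 't'
i=1: skip
i=2: add 'm' → 'tm'
i=3: skip
i=4: add 'o' → 'tmo'
i=5: skip
i=6: add 'x' → 'tmox'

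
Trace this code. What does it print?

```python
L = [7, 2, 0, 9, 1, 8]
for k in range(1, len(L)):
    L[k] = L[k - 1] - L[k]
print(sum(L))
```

-5

k=1: L[1] = 7-2 = 5 → [7, 5, 0, 9, 1, 8]
k=2: L[2] = 5-0 = 5 → [7, 5, 5, 9, 1, 8]
k=3: L[3] = 5-9 = -4 → [7, 5, 5, -4, 1, 8]
k=4: L[4] = (-4)-1 = -5 → [7, 5, 5, -4, -5, 8]
k=5: L[5] = (-5)-8 = -13 → [7, 5, 5, -4, -5, -13]
sum = -5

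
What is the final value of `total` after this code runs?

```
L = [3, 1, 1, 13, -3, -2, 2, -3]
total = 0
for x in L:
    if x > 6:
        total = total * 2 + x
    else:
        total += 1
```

x=3: not >6, total = 0+1 = 1
x=1: not >6, total = 1+1 = 2
x=1: not >6, total = 2+1 = 3
x=13: >6, total = 3*2+13 = 19
x=-3: not >6, total = 19+1 = 20
x=-2: not >6, total = 20+1 = 21
x=2: not >6, total = 21+1 = 22
x=-3: not >6, total = 22+1 = 23

23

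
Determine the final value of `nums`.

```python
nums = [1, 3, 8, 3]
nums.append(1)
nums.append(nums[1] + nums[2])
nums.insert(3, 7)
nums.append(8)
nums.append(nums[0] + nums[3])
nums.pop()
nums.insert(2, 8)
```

[1, 3, 8, 8, 7, 3, 1, 11, 8]

append 1 → [1, 3, 8, 3, 1]
append nums[1]+nums[2] = 3+8 = 11 → [1, 3, 8, 3, 1, 11]
insert 7 at 3 → [1, 3, 8, 7, 3, 1, 11]
append 8 → [1, 3, 8, 7, 3, 1, 11, 8]
append nums[0]+nums[3] = 1+7 = 8 → [1, 3, 8, 7, 3, 1, 11, 8, 8]
pop() removes 8 → [1, 3, 8, 7, 3, 1, 11, 8]
insert 8 at 2 → [1, 3, 8, 8, 7, 3, 1, 11, 8]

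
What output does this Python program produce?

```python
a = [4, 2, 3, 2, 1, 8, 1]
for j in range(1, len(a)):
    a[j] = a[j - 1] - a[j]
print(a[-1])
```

j=1: a[1] = 4-2 = 2 → [4, 2, 3, 2, 1, 8, 1]
j=2: a[2] = 2-3 = -1 → [4, 2, -1, 2, 1, 8, 1]
j=3: a[3] = (-1)-2 = -3 → [4, 2, -1, -3, 1, 8, 1]
j=4: a[4] = (-3)-1 = -4 → [4, 2, -1, -3, -4, 8, 1]
j=5: a[5] = (-4)-8 = -12 → [4, 2, -1, -3, -4, -12, 1]
j=6: a[6] = (-12)-1 = -13 → [4, 2, -1, -3, -4, -12, -13]

-13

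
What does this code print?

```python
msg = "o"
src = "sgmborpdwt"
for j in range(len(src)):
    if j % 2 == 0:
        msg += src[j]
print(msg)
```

j=0: add 's' → 'os'
j=1: skip
j=2: add 'm' → 'osm'
j=3: skip
j=4: add 'o' → 'osmo'
j=5: skip
j=6: add 'p' → 'osmop'
j=7: skip
j=8: add 'w' → 'osmopw'
j=9: skip

osmopw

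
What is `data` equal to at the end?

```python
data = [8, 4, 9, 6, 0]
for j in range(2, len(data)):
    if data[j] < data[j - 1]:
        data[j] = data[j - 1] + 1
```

j=2: 9>=4, unchanged → [8, 4, 9, 6, 0]
j=3: 6<9, data[3] = 9+1 = 10 → [8, 4, 9, 10, 0]
j=4: 0<10, data[4] = 10+1 = 11 → [8, 4, 9, 10, 11]

[8, 4, 9, 10, 11]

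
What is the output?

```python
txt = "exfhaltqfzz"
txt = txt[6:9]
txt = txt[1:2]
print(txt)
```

q

slice [6:9] → 'tqf'
slice [1:2] → 'q'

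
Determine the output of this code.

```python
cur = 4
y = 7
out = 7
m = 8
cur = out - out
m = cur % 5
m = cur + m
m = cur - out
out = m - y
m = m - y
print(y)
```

cur = 7-7 = 0
m = 0%5 = 0
m = 0+0 = 0
m = 0-7 = -7
out = (-7)-7 = -14
m = (-7)-7 = -14

7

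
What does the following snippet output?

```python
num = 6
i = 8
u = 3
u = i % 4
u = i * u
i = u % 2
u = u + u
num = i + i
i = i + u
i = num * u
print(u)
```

u = 8%4 = 0
u = 8*0 = 0
i = 0%2 = 0
u = 0+0 = 0
num = 0+0 = 0
i = 0+0 = 0
i = 0*0 = 0

0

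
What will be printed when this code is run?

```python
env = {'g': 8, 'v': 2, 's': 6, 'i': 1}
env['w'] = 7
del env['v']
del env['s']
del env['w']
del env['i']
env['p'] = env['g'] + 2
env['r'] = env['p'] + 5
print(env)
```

{'g': 8, 'p': 10, 'r': 15}

env['w'] = 7 → {'g': 8, 'v': 2, 's': 6, 'i': 1, 'w': 7}
del 'v' → {'g': 8, 's': 6, 'i': 1, 'w': 7}
del 's' → {'g': 8, 'i': 1, 'w': 7}
del 'w' → {'g': 8, 'i': 1}
del 'i' → {'g': 8}
env['p'] = env['g']+2 = 10 → {'g': 8, 'p': 10}
env['r'] = env['p']+5 = 15 → {'g': 8, 'p': 10, 'r': 15}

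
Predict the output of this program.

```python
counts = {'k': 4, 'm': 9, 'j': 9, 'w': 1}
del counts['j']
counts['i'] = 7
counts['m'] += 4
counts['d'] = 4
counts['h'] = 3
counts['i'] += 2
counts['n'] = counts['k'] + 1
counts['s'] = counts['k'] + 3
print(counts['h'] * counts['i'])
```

del 'j' → {'k': 4, 'm': 9, 'w': 1}
counts['i'] = 7 → {'k': 4, 'm': 9, 'w': 1, 'i': 7}
counts['m'] = 9+4 = 13 → {'k': 4, 'm': 13, 'w': 1, 'i': 7}
counts['d'] = 4 → {'k': 4, 'm': 13, 'w': 1, 'i': 7, 'd': 4}
counts['h'] = 3 → {'k': 4, 'm': 13, 'w': 1, 'i': 7, 'd': 4, 'h': 3}
counts['i'] = 7+2 = 9 → {'k': 4, 'm': 13, 'w': 1, 'i': 9, 'd': 4, 'h': 3}
counts['n'] = counts['k']+1 = 5 → {'k': 4, 'm': 13, 'w': 1, 'i': 9, 'd': 4, 'h': 3, 'n': 5}
counts['s'] = counts['k']+3 = 7 → {'k': 4, 'm': 13, 'w': 1, 'i': 9, 'd': 4, 'h': 3, 'n': 5, 's': 7}
counts['h']*counts['i'] = 3*9 = 27

27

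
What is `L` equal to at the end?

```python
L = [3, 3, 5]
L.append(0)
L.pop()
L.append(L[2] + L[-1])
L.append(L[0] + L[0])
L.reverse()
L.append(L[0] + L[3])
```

append 0 → [3, 3, 5, 0]
pop() removes 0 → [3, 3, 5]
append L[2]+L[-1] = 5+5 = 10 → [3, 3, 5, 10]
append L[0]+L[0] = 3+3 = 6 → [3, 3, 5, 10, 6]
reverse → [6, 10, 5, 3, 3]
append L[0]+L[3] = 6+3 = 9 → [6, 10, 5, 3, 3, 9]

[6, 10, 5, 3, 3, 9]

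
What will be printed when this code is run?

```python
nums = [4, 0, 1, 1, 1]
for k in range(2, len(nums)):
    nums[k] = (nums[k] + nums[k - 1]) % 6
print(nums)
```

k=2: nums[2] = (1+0)%6 = 1 → [4, 0, 1, 1, 1]
k=3: nums[3] = (1+1)%6 = 2 → [4, 0, 1, 2, 1]
k=4: nums[4] = (1+2)%6 = 3 → [4, 0, 1, 2, 3]

[4, 0, 1, 2, 3]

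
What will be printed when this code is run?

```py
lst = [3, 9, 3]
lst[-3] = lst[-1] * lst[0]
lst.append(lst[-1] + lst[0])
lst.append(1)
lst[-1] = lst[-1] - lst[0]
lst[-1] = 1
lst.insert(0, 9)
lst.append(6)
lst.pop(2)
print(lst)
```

lst[-3] = lst[-1]*lst[0] = 3*3 = 9 → [9, 9, 3]
append lst[-1]+lst[0] = 3+9 = 12 → [9, 9, 3, 12]
append 1 → [9, 9, 3, 12, 1]
lst[-1] = lst[-1]-lst[0] = 1-9 = -8 → [9, 9, 3, 12, -8]
lst[-1] = 1 → [9, 9, 3, 12, 1]
insert 9 at 0 → [9, 9, 9, 3, 12, 1]
append 6 → [9, 9, 9, 3, 12, 1, 6]
pop(2) removes 9 → [9, 9, 3, 12, 1, 6]

[9, 9, 3, 12, 1, 6]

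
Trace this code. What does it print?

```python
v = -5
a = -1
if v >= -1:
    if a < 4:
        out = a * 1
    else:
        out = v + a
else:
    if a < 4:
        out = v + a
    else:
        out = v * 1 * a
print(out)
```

-6

v=-5, a=-1
v >= -1 is False; a < 4 is True
→ out = v + a = -6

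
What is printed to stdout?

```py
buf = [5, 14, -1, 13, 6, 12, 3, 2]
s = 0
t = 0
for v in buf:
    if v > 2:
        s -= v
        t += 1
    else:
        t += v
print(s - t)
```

v=5: >2, s = 0-5 = -5; t=1
v=14: >2, s = (-5)-14 = -19; t=2
v=-1: not >2; t=1
v=13: >2, s = (-19)-13 = -32; t=2
v=6: >2, s = (-32)-6 = -38; t=3
v=12: >2, s = (-38)-12 = -50; t=4
v=3: >2, s = (-50)-3 = -53; t=5
v=2: not >2; t=7
s-t = (-53)-7 = -60

-60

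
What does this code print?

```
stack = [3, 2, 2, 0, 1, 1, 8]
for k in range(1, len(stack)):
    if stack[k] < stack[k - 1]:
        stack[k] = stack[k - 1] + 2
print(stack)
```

[3, 5, 7, 9, 11, 13, 15]

k=1: 2<3, stack[1] = 3+2 = 5 → [3, 5, 2, 0, 1, 1, 8]
k=2: 2<5, stack[2] = 5+2 = 7 → [3, 5, 7, 0, 1, 1, 8]
k=3: 0<7, stack[3] = 7+2 = 9 → [3, 5, 7, 9, 1, 1, 8]
k=4: 1<9, stack[4] = 9+2 = 11 → [3, 5, 7, 9, 11, 1, 8]
k=5: 1<11, stack[5] = 11+2 = 13 → [3, 5, 7, 9, 11, 13, 8]
k=6: 8<13, stack[6] = 13+2 = 15 → [3, 5, 7, 9, 11, 13, 15]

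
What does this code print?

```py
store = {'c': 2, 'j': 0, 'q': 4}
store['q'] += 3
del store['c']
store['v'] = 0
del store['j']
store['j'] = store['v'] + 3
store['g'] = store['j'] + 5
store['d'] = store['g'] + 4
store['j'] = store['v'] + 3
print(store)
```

{'q': 7, 'v': 0, 'j': 3, 'g': 8, 'd': 12}

store['q'] = 4+3 = 7 → {'c': 2, 'j': 0, 'q': 7}
del 'c' → {'j': 0, 'q': 7}
store['v'] = 0 → {'j': 0, 'q': 7, 'v': 0}
del 'j' → {'q': 7, 'v': 0}
store['j'] = store['v']+3 = 3 → {'q': 7, 'v': 0, 'j': 3}
store['g'] = store['j']+5 = 8 → {'q': 7, 'v': 0, 'j': 3, 'g': 8}
store['d'] = store['g']+4 = 12 → {'q': 7, 'v': 0, 'j': 3, 'g': 8, 'd': 12}
store['j'] = store['v']+3 = 3 → {'q': 7, 'v': 0, 'j': 3, 'g': 8, 'd': 12}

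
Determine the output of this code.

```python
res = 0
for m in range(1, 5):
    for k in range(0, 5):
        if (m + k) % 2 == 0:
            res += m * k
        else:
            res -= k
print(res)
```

m=1,k=0: odd sum, res = 0-0 = 0
m=1,k=1: even sum, res = 0+1 = 1
m=1,k=2: odd sum, res = 1-2 = -1
m=1,k=3: even sum, res = (-1)+3 = 2
m=1,k=4: odd sum, res = 2-4 = -2
m=2,k=0: even sum, res = (-2)+0 = -2
m=2,k=1: odd sum, res = (-2)-1 = -3
m=2,k=2: even sum, res = (-3)+4 = 1
m=2,k=3: odd sum, res = 1-3 = -2
m=2,k=4: even sum, res = (-2)+8 = 6
m=3,k=0: odd sum, res = 6-0 = 6
m=3,k=1: even sum, res = 6+3 = 9
m=3,k=2: odd sum, res = 9-2 = 7
m=3,k=3: even sum, res = 7+9 = 16
m=3,k=4: odd sum, res = 16-4 = 12
m=4,k=0: even sum, res = 12+0 = 12
m=4,k=1: odd sum, res = 12-1 = 11
m=4,k=2: even sum, res = 11+8 = 19
m=4,k=3: odd sum, res = 19-3 = 16
m=4,k=4: even sum, res = 16+16 = 32

32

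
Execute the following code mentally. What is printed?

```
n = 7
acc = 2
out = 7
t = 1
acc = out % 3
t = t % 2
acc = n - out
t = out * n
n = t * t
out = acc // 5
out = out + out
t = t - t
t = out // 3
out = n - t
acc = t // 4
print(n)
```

acc = 7%3 = 1
t = 1%2 = 1
acc = 7-7 = 0
t = 7*7 = 49
n = 49*49 = 2401
out = 0//5 = 0
out = 0+0 = 0
t = 49-49 = 0
t = 0//3 = 0
out = 2401-0 = 2401
acc = 0//4 = 0

2401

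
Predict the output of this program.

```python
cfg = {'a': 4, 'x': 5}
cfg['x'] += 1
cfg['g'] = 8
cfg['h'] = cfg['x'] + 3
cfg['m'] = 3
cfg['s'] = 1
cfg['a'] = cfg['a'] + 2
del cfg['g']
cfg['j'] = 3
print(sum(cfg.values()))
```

cfg['x'] = 5+1 = 6 → {'a': 4, 'x': 6}
cfg['g'] = 8 → {'a': 4, 'x': 6, 'g': 8}
cfg['h'] = cfg['x']+3 = 9 → {'a': 4, 'x': 6, 'g': 8, 'h': 9}
cfg['m'] = 3 → {'a': 4, 'x': 6, 'g': 8, 'h': 9, 'm': 3}
cfg['s'] = 1 → {'a': 4, 'x': 6, 'g': 8, 'h': 9, 'm': 3, 's': 1}
cfg['a'] = cfg['a']+2 = 6 → {'a': 6, 'x': 6, 'g': 8, 'h': 9, 'm': 3, 's': 1}
del 'g' → {'a': 6, 'x': 6, 'h': 9, 'm': 3, 's': 1}
cfg['j'] = 3 → {'a': 6, 'x': 6, 'h': 9, 'm': 3, 's': 1, 'j': 3}
sum of values = 28

28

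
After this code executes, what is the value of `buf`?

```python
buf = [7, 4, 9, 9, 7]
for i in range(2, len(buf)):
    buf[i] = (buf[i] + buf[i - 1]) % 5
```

i=2: buf[2] = (9+4)%5 = 3 → [7, 4, 3, 9, 7]
i=3: buf[3] = (9+3)%5 = 2 → [7, 4, 3, 2, 7]
i=4: buf[4] = (7+2)%5 = 4 → [7, 4, 3, 2, 4]

[7, 4, 3, 2, 4]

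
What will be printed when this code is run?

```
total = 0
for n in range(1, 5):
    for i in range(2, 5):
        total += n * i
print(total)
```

n=1,i=2: total = 0+2 = 2
n=1,i=3: total = 2+3 = 5
n=1,i=4: total = 5+4 = 9
n=2,i=2: total = 9+4 = 13
n=2,i=3: total = 13+6 = 19
n=2,i=4: total = 19+8 = 27
n=3,i=2: total = 27+6 = 33
n=3,i=3: total = 33+9 = 42
n=3,i=4: total = 42+12 = 54
n=4,i=2: total = 54+8 = 62
n=4,i=3: total = 62+12 = 74
n=4,i=4: total = 74+16 = 90

90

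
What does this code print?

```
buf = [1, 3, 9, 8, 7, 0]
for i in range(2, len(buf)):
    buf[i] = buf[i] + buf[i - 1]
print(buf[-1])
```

27

i=2: buf[2] = 9+3 = 12 → [1, 3, 12, 8, 7, 0]
i=3: buf[3] = 8+12 = 20 → [1, 3, 12, 20, 7, 0]
i=4: buf[4] = 7+20 = 27 → [1, 3, 12, 20, 27, 0]
i=5: buf[5] = 0+27 = 27 → [1, 3, 12, 20, 27, 27]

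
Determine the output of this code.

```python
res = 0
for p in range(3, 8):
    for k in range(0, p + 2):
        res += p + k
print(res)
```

295

p=3,k=0: res = 0+3 = 3
p=3,k=1: res = 3+4 = 7
p=3,k=2: res = 7+5 = 12
p=3,k=3: res = 12+6 = 18
p=3,k=4: res = 18+7 = 25
p=4,k=0: res = 25+4 = 29
p=4,k=1: res = 29+5 = 34
p=4,k=2: res = 34+6 = 40
p=4,k=3: res = 40+7 = 47
p=4,k=4: res = 47+8 = 55
p=4,k=5: res = 55+9 = 64
p=5,k=0: res = 64+5 = 69
p=5,k=1: res = 69+6 = 75
p=5,k=2: res = 75+7 = 82
p=5,k=3: res = 82+8 = 90
p=5,k=4: res = 90+9 = 99
p=5,k=5: res = 99+10 = 109
p=5,k=6: res = 109+11 = 120
p=6,k=0: res = 120+6 = 126
p=6,k=1: res = 126+7 = 133
p=6,k=2: res = 133+8 = 141
p=6,k=3: res = 141+9 = 150
p=6,k=4: res = 150+10 = 160
p=6,k=5: res = 160+11 = 171
p=6,k=6: res = 171+12 = 183
p=6,k=7: res = 183+13 = 196
p=7,k=0: res = 196+7 = 203
p=7,k=1: res = 203+8 = 211
p=7,k=2: res = 211+9 = 220
p=7,k=3: res = 220+10 = 230
p=7,k=4: res = 230+11 = 241
p=7,k=5: res = 241+12 = 253
p=7,k=6: res = 253+13 = 266
p=7,k=7: res = 266+14 = 280
p=7,k=8: res = 280+15 = 295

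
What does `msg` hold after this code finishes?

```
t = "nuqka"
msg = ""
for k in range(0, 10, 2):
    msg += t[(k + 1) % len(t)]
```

'uknqa'

k=0: add t[1]='u' → 'u'
k=2: add t[3]='k' → 'uk'
k=4: add t[0]='n' → 'ukn'
k=6: add t[2]='q' → 'uknq'
k=8: add t[4]='a' → 'uknqa'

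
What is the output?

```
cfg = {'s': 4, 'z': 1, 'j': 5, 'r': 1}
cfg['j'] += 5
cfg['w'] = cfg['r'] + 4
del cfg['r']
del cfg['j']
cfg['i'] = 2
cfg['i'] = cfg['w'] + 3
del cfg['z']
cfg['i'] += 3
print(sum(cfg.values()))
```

cfg['j'] = 5+5 = 10 → {'s': 4, 'z': 1, 'j': 10, 'r': 1}
cfg['w'] = cfg['r']+4 = 5 → {'s': 4, 'z': 1, 'j': 10, 'r': 1, 'w': 5}
del 'r' → {'s': 4, 'z': 1, 'j': 10, 'w': 5}
del 'j' → {'s': 4, 'z': 1, 'w': 5}
cfg['i'] = 2 → {'s': 4, 'z': 1, 'w': 5, 'i': 2}
cfg['i'] = cfg['w']+3 = 8 → {'s': 4, 'z': 1, 'w': 5, 'i': 8}
del 'z' → {'s': 4, 'w': 5, 'i': 8}
cfg['i'] = 8+3 = 11 → {'s': 4, 'w': 5, 'i': 11}
sum of values = 20

20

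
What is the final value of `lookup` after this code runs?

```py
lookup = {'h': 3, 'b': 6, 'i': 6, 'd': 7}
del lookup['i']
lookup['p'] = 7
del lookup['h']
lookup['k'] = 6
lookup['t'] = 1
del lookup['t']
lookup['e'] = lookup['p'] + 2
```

del 'i' → {'h': 3, 'b': 6, 'd': 7}
lookup['p'] = 7 → {'h': 3, 'b': 6, 'd': 7, 'p': 7}
del 'h' → {'b': 6, 'd': 7, 'p': 7}
lookup['k'] = 6 → {'b': 6, 'd': 7, 'p': 7, 'k': 6}
lookup['t'] = 1 → {'b': 6, 'd': 7, 'p': 7, 'k': 6, 't': 1}
del 't' → {'b': 6, 'd': 7, 'p': 7, 'k': 6}
lookup['e'] = lookup['p']+2 = 9 → {'b': 6, 'd': 7, 'p': 7, 'k': 6, 'e': 9}

{'b': 6, 'd': 7, 'p': 7, 'k': 6, 'e': 9}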